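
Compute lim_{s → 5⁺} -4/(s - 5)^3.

As s → 5⁺, (s - 5) → 0⁺, so (s - 5)^3 → 0⁺ and -4/(s - 5)^3 → -∞.

-∞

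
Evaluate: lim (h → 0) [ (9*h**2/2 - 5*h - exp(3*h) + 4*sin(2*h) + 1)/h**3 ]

-59/6

Substitution gives 0/0 (the numerator vanishes to order 3).
Expand each term to order h^3: the coefficient of h^3 in −e^(3h) is -9/2 and in 4·sin(2h) is -16/3.
Lower-order terms cancel with the polynomial part, so the numerator is (-59/6)·h^3 + o(h^3), and the limit is (-59/6)/(1) = -59/6.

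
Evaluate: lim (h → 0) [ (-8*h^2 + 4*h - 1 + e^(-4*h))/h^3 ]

-32/3

Direct substitution gives 0/0.
Apply L'Hôpital: lim (-16*h + 4 - 4*e^(-4*h))/(3*h^2), still 0/0.
Apply L'Hôpital: lim (-16 + 16*e^(-4*h))/(6*h), still 0/0.
After 3 applications of L'Hôpital's rule the quotient is (-64*e^(-4*h))/(6); substituting h = 0 gives -32/3.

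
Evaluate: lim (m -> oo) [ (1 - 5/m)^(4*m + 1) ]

Write it as [(1 - 5/m)^m]^(4) · (1 - 5/m)^(1). The bracketed term tends to e^(-5) and the second factor to 1, so the limit is e^(-20).

e^(-20)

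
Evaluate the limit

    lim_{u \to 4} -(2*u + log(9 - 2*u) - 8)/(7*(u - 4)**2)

2/7

Direct substitution gives 0/0.
Apply L'Hôpital: lim (2 - 2/(9 - 2*u))/(56 - 14*u), still 0/0.
After 2 applications of L'Hôpital's rule the quotient is (-4/(9 - 2*u)^2)/(-14); substituting u = 4 gives 2/7.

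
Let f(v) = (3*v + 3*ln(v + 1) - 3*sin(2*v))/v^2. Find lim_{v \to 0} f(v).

-3/2

Substitution gives 0/0 (the numerator vanishes to order 2).
Expand each term to order v^2: the coefficient of v^2 in 3·ln(1 + v) is -3/2 and in -3·sin(2v) is 0.
Lower-order terms cancel with the polynomial part, so the numerator is (-3/2)·v^2 + o(v^2), and the limit is (-3/2)/(1) = -3/2.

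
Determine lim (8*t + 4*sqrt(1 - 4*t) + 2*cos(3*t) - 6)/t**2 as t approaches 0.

-17

Substitution gives 0/0; apply L'Hôpital's rule 2 times.
After differentiating numerator and denominator 2 times the quotient is (-18*cos(3*t) - 16/(1 - 4*t)^(3/2))/(2); at t = 0 this is -17.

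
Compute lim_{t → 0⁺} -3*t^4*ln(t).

0

This is a 0·(−∞) form. Rewrite as -3·ln(t) / t^(−4) and apply L'Hôpital:
the derivative quotient is -3·(1/t) / (−4·t^(−5)) = (3/4)·t^4 → 0.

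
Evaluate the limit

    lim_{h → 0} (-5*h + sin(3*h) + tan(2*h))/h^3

-11/6

Substitution gives 0/0 (the numerator vanishes to order 3).
Expand each term to order h^3: the coefficient of h^3 in tan(2h) is 8/3 and in sin(3h) is -9/2.
Lower-order terms cancel with the polynomial part, so the numerator is (-11/6)·h^3 + o(h^3), and the limit is (-11/6)/(1) = -11/6.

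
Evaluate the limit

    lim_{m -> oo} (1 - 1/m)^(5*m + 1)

Write it as [(1 - 1/m)^m]^(5) · (1 - 1/m)^(1). The bracketed term tends to e^(-1) and the second factor to 1, so the limit is e^(-5).

e^(-5)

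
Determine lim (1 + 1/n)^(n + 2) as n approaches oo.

Let L be the limit and take ln: ln L = lim (n + 2)·ln(1 + 1/n) = lim (n + 2)·(1/n + O(1/n²)) = 1.
Hence L = e^(1).

e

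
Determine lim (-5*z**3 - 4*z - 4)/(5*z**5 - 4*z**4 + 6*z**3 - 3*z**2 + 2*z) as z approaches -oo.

The denominator has degree 5 and the numerator degree 3. Dividing numerator and denominator by z^5 sends every term to 0 except the leading denominator term, so the limit is 0.

0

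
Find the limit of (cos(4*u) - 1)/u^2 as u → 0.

Direct substitution gives 0/0.
Apply L'Hôpital: lim (-4*sin(4*u))/(2*u), still 0/0.
After 2 applications of L'Hôpital's rule the quotient is (-16*cos(4*u))/(2); substituting u = 0 gives -8.

-8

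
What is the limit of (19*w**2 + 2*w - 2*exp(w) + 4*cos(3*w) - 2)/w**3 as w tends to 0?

Substitution gives 0/0 (the numerator vanishes to order 3).
Expand each term to order w^3: the coefficient of w^3 in -2·e^(w) is -1/3 and in 4·cos(3w) is 0.
Lower-order terms cancel with the polynomial part, so the numerator is (-1/3)·w^3 + o(w^3), and the limit is (-1/3)/(1) = -1/3.

-1/3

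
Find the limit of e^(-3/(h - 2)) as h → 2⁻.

As h → 2⁻, -3/(h - 2) → +∞, so e^(-3/(h - 2)) → ∞.

∞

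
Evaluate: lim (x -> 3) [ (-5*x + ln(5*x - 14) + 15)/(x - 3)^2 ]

Direct substitution gives 0/0.
Apply L'Hôpital: lim (-5 + 5/(5*x - 14))/(2*x - 6), still 0/0.
After 2 applications of L'Hôpital's rule the quotient is (-25/(5*x - 14)^2)/(2); substituting x = 3 gives -25/2.

-25/2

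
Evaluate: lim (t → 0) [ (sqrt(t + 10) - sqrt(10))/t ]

√(10)/20

Substitution gives 0/0. Multiply numerator and denominator by the conjugate √(10 + t) + √10.
The numerator becomes (10 + t) − 10 = t, so the expression simplifies to 1/(√(10 + t) + √10).
Letting t → 0 gives 1/(2√10) = √(10)/20.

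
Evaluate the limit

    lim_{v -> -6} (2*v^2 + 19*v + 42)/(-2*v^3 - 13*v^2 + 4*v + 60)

5/56

Direct substitution gives 0/0, so factor. Both numerator and denominator have (v + 6) as a factor.
After cancelling, the expression reduces to (2*v + 7)/(-2*v^2 - v + 10).
Substituting v = -6 gives 5/56.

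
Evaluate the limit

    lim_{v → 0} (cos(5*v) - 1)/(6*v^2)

Direct substitution gives 0/0.
Apply L'Hôpital: lim (-5*sin(5*v))/(12*v), still 0/0.
After 2 applications of L'Hôpital's rule the quotient is (-25*cos(5*v))/(12); substituting v = 0 gives -25/12.

-25/12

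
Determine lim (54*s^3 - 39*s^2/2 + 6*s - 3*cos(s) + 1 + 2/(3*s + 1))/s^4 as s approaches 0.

Substitution gives 0/0; apply L'Hôpital's rule 4 times.
After differentiating numerator and denominator 4 times the quotient is (-3*cos(s) + 3888/(3*s + 1)^5)/(24); at s = 0 this is 1295/8.

1295/8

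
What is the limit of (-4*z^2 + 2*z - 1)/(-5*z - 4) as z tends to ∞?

∞

The numerator has higher degree (2 > 1); the quotient behaves like (-4/(-5))·z^1 for large |z|.
As z → +∞ this diverges to ∞.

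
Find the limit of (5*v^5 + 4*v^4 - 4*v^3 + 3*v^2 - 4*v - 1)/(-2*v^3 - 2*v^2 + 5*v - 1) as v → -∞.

-∞

The numerator has higher degree (5 > 3); the quotient behaves like (5/(-2))·v^2 for large |v|.
As v → −∞ this diverges to -∞.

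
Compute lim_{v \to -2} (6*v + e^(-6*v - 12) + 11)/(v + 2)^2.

Direct substitution gives 0/0.
Apply L'Hôpital: lim (6 - 6*e^(-6*v - 12))/(2*v + 4), still 0/0.
After 2 applications of L'Hôpital's rule the quotient is (36*e^(-6*v - 12))/(2); substituting v = -2 gives 18.

18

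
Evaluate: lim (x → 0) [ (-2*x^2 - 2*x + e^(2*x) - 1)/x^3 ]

4/3

Direct substitution gives 0/0.
Apply L'Hôpital: lim (-4*x + 2*e^(2*x) - 2)/(3*x^2), still 0/0.
Apply L'Hôpital: lim (4*e^(2*x) - 4)/(6*x), still 0/0.
After 3 applications of L'Hôpital's rule the quotient is (8*e^(2*x))/(6); substituting x = 0 gives 4/3.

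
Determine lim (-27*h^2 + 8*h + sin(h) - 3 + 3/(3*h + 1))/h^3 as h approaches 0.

-487/6

Substitution gives 0/0; apply L'Hôpital's rule 3 times.
After differentiating numerator and denominator 3 times the quotient is (-cos(h) - 486/(3*h + 1)^4)/(6); at h = 0 this is -487/6.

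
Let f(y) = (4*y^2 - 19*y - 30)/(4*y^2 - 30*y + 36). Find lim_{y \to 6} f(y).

29/18

Since y = 6 makes numerator and denominator zero, (y - 6) divides both.
Cancelling it gives (4*y + 5)/(4*y - 6); now plug in y = 6 to get 29/18.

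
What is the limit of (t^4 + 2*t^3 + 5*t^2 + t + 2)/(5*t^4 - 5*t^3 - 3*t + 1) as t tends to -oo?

Numerator and denominator both have degree 4.
Dividing every term by t^4, all lower-order terms vanish and the limit is the ratio of leading coefficients, 1/(5) = 1/5.

1/5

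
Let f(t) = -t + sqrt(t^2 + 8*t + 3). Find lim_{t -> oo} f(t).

An ∞ − ∞ form. Rationalising with the conjugate, the difference becomes (8t + 3) / (√(t^2 + 8*t + 3) + t).
For large t the denominator behaves like 2·t, so the quotient tends to 8/2 = 4.

4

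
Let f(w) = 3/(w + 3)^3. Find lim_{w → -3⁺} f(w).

∞

As w → -3⁺, (w + 3) → 0⁺, so (w + 3)^3 → 0⁺ and 3/(w + 3)^3 → ∞.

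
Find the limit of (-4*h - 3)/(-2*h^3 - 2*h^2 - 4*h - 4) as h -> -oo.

0

The denominator has degree 3 and the numerator degree 1. Dividing numerator and denominator by h^3 sends every term to 0 except the leading denominator term, so the limit is 0.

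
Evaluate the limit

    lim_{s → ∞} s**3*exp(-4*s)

Write as s^3/e^{4s}, an ∞/∞ form.
Exponential growth dominates any polynomial, so repeated L'Hôpital (or the standard result) gives 0.

0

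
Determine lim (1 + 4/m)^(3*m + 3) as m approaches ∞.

The base → 1 and the exponent → ∞: a 1^∞ form.
Take logarithms: (3m + 3)·ln(1 + 4/m). Since ln(1+u) ~ u for small u, this behaves like (3m)·(4/m) → 12.
So the limit is e^(12).

e^(12)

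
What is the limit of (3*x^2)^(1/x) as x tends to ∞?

1

Base → ∞ and exponent → 0: an ∞^0 form.
Take logs: (1/x)·ln(3·x^2) = (ln 3 + 2·ln x)/x → 0.
So the limit is e^0 = 1.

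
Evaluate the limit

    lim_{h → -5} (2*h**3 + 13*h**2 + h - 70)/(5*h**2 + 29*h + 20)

-1

Since h = -5 makes numerator and denominator zero, (h + 5) divides both.
Cancelling it gives (2*h^2 + 3*h - 14)/(5*h + 4); now plug in h = -5 to get -1.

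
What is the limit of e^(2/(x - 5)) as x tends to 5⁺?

As x → 5⁺, 2/(x - 5) → +∞, so e^(2/(x - 5)) → ∞.

∞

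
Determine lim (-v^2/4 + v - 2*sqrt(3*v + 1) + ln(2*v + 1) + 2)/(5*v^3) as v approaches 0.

Substitution gives 0/0 (the numerator vanishes to order 3).
Expand each term to order v^3: the coefficient of v^3 in -2·√(1 + 3v) is -27/8 and in ln(1 + 2v) is 8/3.
Lower-order terms cancel with the polynomial part, so the numerator is (-17/24)·v^3 + o(v^3), and the limit is (-17/24)/(5) = -17/120.

-17/120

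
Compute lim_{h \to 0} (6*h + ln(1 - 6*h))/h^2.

-18

Direct substitution gives 0/0.
Apply L'Hôpital: lim (6 - 6/(1 - 6*h))/(2*h), still 0/0.
After 2 applications of L'Hôpital's rule the quotient is (-36/(1 - 6*h)^2)/(2); substituting h = 0 gives -18.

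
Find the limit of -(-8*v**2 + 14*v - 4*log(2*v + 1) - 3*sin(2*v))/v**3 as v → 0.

Substitution gives 0/0; apply L'Hôpital's rule 3 times.
After differentiating numerator and denominator 3 times the quotient is (24*cos(2*v) - 64/(2*v + 1)^3)/(-6); at v = 0 this is 20/3.

20/3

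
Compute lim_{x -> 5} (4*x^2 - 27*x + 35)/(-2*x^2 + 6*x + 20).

At x = 5 both the top and bottom vanish — a removable singularity. Factoring out (x - 5) from each leaves (4*x - 7)/(-2*x - 4), which at x = 5 equals -13/14.

-13/14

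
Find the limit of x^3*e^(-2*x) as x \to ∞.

0

Write as x^3/e^{2x}, an ∞/∞ form.
Exponential growth dominates any polynomial, so repeated L'Hôpital (or the standard result) gives 0.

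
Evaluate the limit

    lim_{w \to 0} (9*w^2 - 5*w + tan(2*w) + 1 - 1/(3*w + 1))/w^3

Substitution gives 0/0 (the numerator vanishes to order 3).
Expand each term to order w^3: the coefficient of w^3 in tan(2w) is 8/3 and in −1/(1 + 3w) is 27.
Lower-order terms cancel with the polynomial part, so the numerator is (89/3)·w^3 + o(w^3), and the limit is (89/3)/(1) = 89/3.

89/3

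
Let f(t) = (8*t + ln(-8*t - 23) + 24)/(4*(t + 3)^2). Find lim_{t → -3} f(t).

Direct substitution gives 0/0.
Apply L'Hôpital: lim (8 - 8/(-8*t - 23))/(8*t + 24), still 0/0.
After 2 applications of L'Hôpital's rule the quotient is (-64/(-8*t - 23)^2)/(8); substituting t = -3 gives -8.

-8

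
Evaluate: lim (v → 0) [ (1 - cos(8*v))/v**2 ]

Substitution gives 0/0.
Use (1 − cos u)/u² → 1/2 with u = 8v: the limit is 8²/(2·1) = 32.

32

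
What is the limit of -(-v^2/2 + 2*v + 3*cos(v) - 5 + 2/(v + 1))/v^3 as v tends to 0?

2

Substitution gives 0/0; apply L'Hôpital's rule 3 times.
After differentiating numerator and denominator 3 times the quotient is (3*sin(v) - 12/(v + 1)^4)/(-6); at v = 0 this is 2.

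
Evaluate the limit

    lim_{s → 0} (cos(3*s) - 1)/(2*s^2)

-9/4

Direct substitution gives 0/0.
Apply L'Hôpital: lim (-3*sin(3*s))/(4*s), still 0/0.
After 2 applications of L'Hôpital's rule the quotient is (-9*cos(3*s))/(4); substituting s = 0 gives -9/4.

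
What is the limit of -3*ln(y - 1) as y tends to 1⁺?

∞

As y → 1⁺, y - 1 → 0⁺ and ln(y - 1) → −∞.
Multiplying by -3 gives ∞.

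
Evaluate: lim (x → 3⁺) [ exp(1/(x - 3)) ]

∞

As x → 3⁺, 1/(x - 3) → +∞, so e^(1/(x - 3)) → ∞.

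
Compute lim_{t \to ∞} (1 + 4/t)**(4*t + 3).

The base → 1 and the exponent → ∞: a 1^∞ form.
Take logarithms: (4t + 3)·ln(1 + 4/t). Since ln(1+u) ~ u for small u, this behaves like (4t)·(4/t) → 16.
So the limit is e^(16).

e^(16)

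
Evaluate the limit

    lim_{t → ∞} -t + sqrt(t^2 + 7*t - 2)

This has the form ∞ − ∞. Multiply and divide by the conjugate √(t^2 + 7*t - 2) + t.
That gives (7t - 2) / (√(t^2 + 7*t - 2) + t).
Divide numerator and denominator by t: the limit is 7/(2·1) = 7/2.

7/2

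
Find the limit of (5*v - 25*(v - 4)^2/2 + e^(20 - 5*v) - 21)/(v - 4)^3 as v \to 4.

-125/6

Direct substitution gives 0/0.
Apply L'Hôpital: lim (-25*v - 5*e^(20 - 5*v) + 105)/(3*(v - 4)^2), still 0/0.
Apply L'Hôpital: lim (25*e^(20 - 5*v) - 25)/(6*v - 24), still 0/0.
After 3 applications of L'Hôpital's rule the quotient is (-125*e^(20 - 5*v))/(6); substituting v = 4 gives -125/6.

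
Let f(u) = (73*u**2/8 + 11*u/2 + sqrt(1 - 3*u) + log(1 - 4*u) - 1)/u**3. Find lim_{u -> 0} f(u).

Substitution gives 0/0; apply L'Hôpital's rule 3 times.
After differentiating numerator and denominator 3 times the quotient is (128/(4*u - 1)^3 - 81/(8*(1 - 3*u)^(5/2)))/(6); at u = 0 this is -1105/48.

-1105/48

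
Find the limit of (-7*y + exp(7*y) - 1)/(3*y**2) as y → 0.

Direct substitution gives 0/0.
Apply L'Hôpital: lim (7*e^(7*y) - 7)/(6*y), still 0/0.
After 2 applications of L'Hôpital's rule the quotient is (49*e^(7*y))/(6); substituting y = 0 gives 49/6.

49/6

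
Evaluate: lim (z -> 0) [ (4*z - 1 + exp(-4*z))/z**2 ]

8

Direct substitution gives 0/0.
Apply L'Hôpital: lim (4 - 4*e^(-4*z))/(2*z), still 0/0.
After 2 applications of L'Hôpital's rule the quotient is (16*e^(-4*z))/(2); substituting z = 0 gives 8.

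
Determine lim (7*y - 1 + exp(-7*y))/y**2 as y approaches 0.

49/2

Direct substitution gives 0/0.
Apply L'Hôpital: lim (7 - 7*e^(-7*y))/(2*y), still 0/0.
After 2 applications of L'Hôpital's rule the quotient is (49*e^(-7*y))/(2); substituting y = 0 gives 49/2.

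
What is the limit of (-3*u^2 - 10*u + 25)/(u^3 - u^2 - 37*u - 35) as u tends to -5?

5/12

Since u = -5 makes numerator and denominator zero, (u + 5) divides both.
Cancelling it gives (5 - 3*u)/(u^2 - 6*u - 7); now plug in u = -5 to get 5/12.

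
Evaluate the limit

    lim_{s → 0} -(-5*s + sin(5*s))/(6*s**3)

Direct substitution gives 0/0.
Apply L'Hôpital: lim (5*cos(5*s) - 5)/(-18*s^2), still 0/0.
Apply L'Hôpital: lim (-25*sin(5*s))/(-36*s), still 0/0.
After 3 applications of L'Hôpital's rule the quotient is (-125*cos(5*s))/(-36); substituting s = 0 gives 125/36.

125/36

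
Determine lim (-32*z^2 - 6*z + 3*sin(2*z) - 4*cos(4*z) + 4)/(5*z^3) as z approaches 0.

Substitution gives 0/0; apply L'Hôpital's rule 3 times.
After differentiating numerator and denominator 3 times the quotient is (-256*sin(4*z) - 24*cos(2*z))/(30); at z = 0 this is -4/5.

-4/5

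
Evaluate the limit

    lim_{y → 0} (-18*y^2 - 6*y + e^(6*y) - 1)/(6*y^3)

Direct substitution gives 0/0.
Apply L'Hôpital: lim (-36*y + 6*e^(6*y) - 6)/(18*y^2), still 0/0.
Apply L'Hôpital: lim (36*e^(6*y) - 36)/(36*y), still 0/0.
After 3 applications of L'Hôpital's rule the quotient is (216*e^(6*y))/(36); substituting y = 0 gives 6.

6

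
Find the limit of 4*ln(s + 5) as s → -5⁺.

-∞

As s → -5⁺, s + 5 → 0⁺ and ln(s + 5) → −∞.
Multiplying by 4 gives -∞.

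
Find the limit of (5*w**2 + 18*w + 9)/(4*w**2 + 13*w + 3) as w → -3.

12/11

At w = -3 both the top and bottom vanish — a removable singularity. Factoring out (w + 3) from each leaves (5*w + 3)/(4*w + 1), which at w = -3 equals 12/11.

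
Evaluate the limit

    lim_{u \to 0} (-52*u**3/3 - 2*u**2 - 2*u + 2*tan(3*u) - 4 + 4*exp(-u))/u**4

Substitution gives 0/0 (the numerator vanishes to order 4).
Expand each term to order u^4: the coefficient of u^4 in 4·e^(-u) is 1/6 and in 2·tan(3u) is 0.
Lower-order terms cancel with the polynomial part, so the numerator is (1/6)·u^4 + o(u^4), and the limit is (1/6)/(1) = 1/6.

1/6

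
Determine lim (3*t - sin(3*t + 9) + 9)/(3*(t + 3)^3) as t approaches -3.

3/2

Direct substitution gives 0/0.
Apply L'Hôpital: lim (3 - 3*cos(3*t + 9))/(9*(t + 3)^2), still 0/0.
Apply L'Hôpital: lim (9*sin(3*t + 9))/(18*t + 54), still 0/0.
After 3 applications of L'Hôpital's rule the quotient is (27*cos(3*t + 9))/(18); substituting t = -3 gives 3/2.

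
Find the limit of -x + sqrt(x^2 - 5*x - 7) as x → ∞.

An ∞ − ∞ form. Rationalising with the conjugate, the difference becomes (-5x - 7) / (√(x^2 - 5*x - 7) + x).
For large x the denominator behaves like 2·x, so the quotient tends to -5/2 = -5/2.

-5/2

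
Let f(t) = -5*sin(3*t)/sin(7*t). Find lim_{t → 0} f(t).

-15/7

Substitution gives 0/0.
Divide numerator and denominator by t: sin(3t)/t → 3 and sin(7t)/t → 7, so the limit is -5·3/7 = -15/7.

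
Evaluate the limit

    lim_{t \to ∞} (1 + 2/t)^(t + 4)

e^(2)

Write it as [(1 + 2/t)^t]^(1) · (1 + 2/t)^(4). The bracketed term tends to e^(2) and the second factor to 1, so the limit is e^(2).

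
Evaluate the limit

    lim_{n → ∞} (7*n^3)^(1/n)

Base → ∞ and exponent → 0: an ∞^0 form.
Take logs: (1/n)·ln(7·n^3) = (ln 7 + 3·ln n)/n → 0.
So the limit is e^0 = 1.

1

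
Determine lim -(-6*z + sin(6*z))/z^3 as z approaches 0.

36

Direct substitution gives 0/0.
Apply L'Hôpital: lim (6*cos(6*z) - 6)/(-3*z^2), still 0/0.
Apply L'Hôpital: lim (-36*sin(6*z))/(-6*z), still 0/0.
After 3 applications of L'Hôpital's rule the quotient is (-216*cos(6*z))/(-6); substituting z = 0 gives 36.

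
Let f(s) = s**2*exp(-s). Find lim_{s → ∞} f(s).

Write as s^2/e^{1s}, an ∞/∞ form.
Exponential growth dominates any polynomial, so repeated L'Hôpital (or the standard result) gives 0.

0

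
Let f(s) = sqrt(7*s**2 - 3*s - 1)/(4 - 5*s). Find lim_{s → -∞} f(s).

√(7)/5

For large |s|, √(7*s^2 - 3*s - 1) ≈ √7·|s| and the denominator ≈ -5s.
Since s → −∞, |s| = −s, giving −√7/(-5) = √(7)/5.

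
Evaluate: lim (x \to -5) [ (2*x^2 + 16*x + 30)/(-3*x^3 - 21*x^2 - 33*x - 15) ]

1/12

At x = -5 both the top and bottom vanish — a removable singularity. Factoring out (x + 5) from each leaves (2*x + 6)/(-3*x^2 - 6*x - 3), which at x = -5 equals 1/12.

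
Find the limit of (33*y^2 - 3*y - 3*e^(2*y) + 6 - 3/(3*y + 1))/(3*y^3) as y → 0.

Substitution gives 0/0 (the numerator vanishes to order 3).
Expand each term to order y^3: the coefficient of y^3 in -3·1/(1 + 3y) is 81 and in -3·e^(2y) is -4.
Lower-order terms cancel with the polynomial part, so the numerator is (77)·y^3 + o(y^3), and the limit is (77)/(3) = 77/3.

77/3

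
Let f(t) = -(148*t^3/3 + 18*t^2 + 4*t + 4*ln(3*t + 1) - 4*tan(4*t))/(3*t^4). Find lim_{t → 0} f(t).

27

Substitution gives 0/0 (the numerator vanishes to order 4).
Expand each term to order t^4: the coefficient of t^4 in -4·tan(4t) is 0 and in 4·ln(1 + 3t) is -81.
Lower-order terms cancel with the polynomial part, so the numerator is (-81)·t^4 + o(t^4), and the limit is (-81)/(-3) = 27.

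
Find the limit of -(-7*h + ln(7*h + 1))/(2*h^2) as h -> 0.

Direct substitution gives 0/0.
Apply L'Hôpital: lim (-7 + 7/(7*h + 1))/(-4*h), still 0/0.
After 2 applications of L'Hôpital's rule the quotient is (-49/(7*h + 1)^2)/(-4); substituting h = 0 gives 49/4.

49/4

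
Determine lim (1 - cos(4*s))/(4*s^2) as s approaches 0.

Substitution gives 0/0.
Use (1 − cos u)/u² → 1/2 with u = 4s: the limit is 4²/(2·4) = 2.

2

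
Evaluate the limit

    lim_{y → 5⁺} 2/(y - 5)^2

As y → 5⁺, (y - 5) → 0⁺, so (y - 5)^2 → 0⁺ and 2/(y - 5)^2 → ∞.

∞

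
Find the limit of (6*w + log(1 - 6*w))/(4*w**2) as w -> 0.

-9/2

Direct substitution gives 0/0.
Apply L'Hôpital: lim (6 - 6/(1 - 6*w))/(8*w), still 0/0.
After 2 applications of L'Hôpital's rule the quotient is (-36/(1 - 6*w)^2)/(8); substituting w = 0 gives -9/2.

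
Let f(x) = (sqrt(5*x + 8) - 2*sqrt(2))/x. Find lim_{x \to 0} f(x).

5*√(2)/8

Substitution gives 0/0. Multiply numerator and denominator by the conjugate √(8 + 5x) + √8.
The numerator becomes (8 + 5x) − 8 = 5x, so the expression simplifies to 5/(√(8 + 5x) + √8).
Letting x → 0 gives 5/(2√8) = 5*√(2)/8.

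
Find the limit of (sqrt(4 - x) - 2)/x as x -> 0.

A 0/0 form; rationalise with √(4 - x) + √4. This collapses the numerator to -x, leaving -1/(√(4 - x) + √4) → -1/(2√4) = -1/4.

-1/4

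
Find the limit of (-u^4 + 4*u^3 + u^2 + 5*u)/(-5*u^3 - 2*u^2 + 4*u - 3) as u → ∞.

The numerator has higher degree (4 > 3); the quotient behaves like (-1/(-5))·u^1 for large |u|.
As u → +∞ this diverges to ∞.

∞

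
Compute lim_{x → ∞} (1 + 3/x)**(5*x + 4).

e^(15)

The base → 1 and the exponent → ∞: a 1^∞ form.
Take logarithms: (5x + 4)·ln(1 + 3/x). Since ln(1+u) ~ u for small u, this behaves like (5x)·(3/x) → 15.
So the limit is e^(15).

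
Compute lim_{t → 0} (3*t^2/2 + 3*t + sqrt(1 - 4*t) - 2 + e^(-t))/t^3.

Substitution gives 0/0 (the numerator vanishes to order 3).
Expand each term to order t^3: the coefficient of t^3 in √(1 - 4t) is -4 and in e^(-t) is -1/6.
Lower-order terms cancel with the polynomial part, so the numerator is (-25/6)·t^3 + o(t^3), and the limit is (-25/6)/(1) = -25/6.

-25/6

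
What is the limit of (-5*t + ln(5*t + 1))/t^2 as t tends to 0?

Direct substitution gives 0/0.
Apply L'Hôpital: lim (-5 + 5/(5*t + 1))/(2*t), still 0/0.
After 2 applications of L'Hôpital's rule the quotient is (-25/(5*t + 1)^2)/(2); substituting t = 0 gives -25/2.

-25/2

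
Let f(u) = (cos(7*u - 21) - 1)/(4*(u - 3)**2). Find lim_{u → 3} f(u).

Direct substitution gives 0/0.
Apply L'Hôpital: lim (-7*sin(7*u - 21))/(8*u - 24), still 0/0.
After 2 applications of L'Hôpital's rule the quotient is (-49*cos(7*u - 21))/(8); substituting u = 3 gives -49/8.

-49/8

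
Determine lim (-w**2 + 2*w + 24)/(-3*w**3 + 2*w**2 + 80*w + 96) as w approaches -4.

-1/8

At w = -4 both the top and bottom vanish — a removable singularity. Factoring out (w + 4) from each leaves (6 - w)/(-3*w^2 + 14*w + 24), which at w = -4 equals -1/8.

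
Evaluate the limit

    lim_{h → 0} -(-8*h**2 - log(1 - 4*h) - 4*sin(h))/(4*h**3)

-11/2

Substitution gives 0/0; apply L'Hôpital's rule 3 times.
After differentiating numerator and denominator 3 times the quotient is (4*cos(h) - 128/(4*h - 1)^3)/(-24); at h = 0 this is -11/2.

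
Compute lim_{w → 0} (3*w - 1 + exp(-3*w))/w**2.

Direct substitution gives 0/0.
Apply L'Hôpital: lim (3 - 3*e^(-3*w))/(2*w), still 0/0.
After 2 applications of L'Hôpital's rule the quotient is (9*e^(-3*w))/(2); substituting w = 0 gives 9/2.

9/2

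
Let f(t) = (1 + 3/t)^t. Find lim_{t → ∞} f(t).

e^(3)

The base → 1 and the exponent → ∞: a 1^∞ form.
Take logarithms: (t)·ln(1 + 3/t). Since ln(1+u) ~ u for small u, this behaves like (t)·(3/t) → 3.
So the limit is e^(3).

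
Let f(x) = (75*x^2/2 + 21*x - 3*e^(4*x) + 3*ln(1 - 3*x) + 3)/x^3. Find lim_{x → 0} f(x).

Substitution gives 0/0; apply L'Hôpital's rule 3 times.
After differentiating numerator and denominator 3 times the quotient is (-192*e^(4*x) + 162/(3*x - 1)^3)/(6); at x = 0 this is -59.

-59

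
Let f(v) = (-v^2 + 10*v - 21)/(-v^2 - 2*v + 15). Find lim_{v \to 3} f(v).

-1/2

At v = 3 both the top and bottom vanish — a removable singularity. Factoring out (v - 3) from each leaves (7 - v)/(-v - 5), which at v = 3 equals -1/2.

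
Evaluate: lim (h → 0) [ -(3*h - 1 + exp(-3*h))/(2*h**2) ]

-9/4

Direct substitution gives 0/0.
Apply L'Hôpital: lim (3 - 3*e^(-3*h))/(-4*h), still 0/0.
After 2 applications of L'Hôpital's rule the quotient is (9*e^(-3*h))/(-4); substituting h = 0 gives -9/4.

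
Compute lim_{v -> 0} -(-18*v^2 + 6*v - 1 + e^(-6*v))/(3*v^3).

Direct substitution gives 0/0.
Apply L'Hôpital: lim (-36*v + 6 - 6*e^(-6*v))/(-9*v^2), still 0/0.
Apply L'Hôpital: lim (-36 + 36*e^(-6*v))/(-18*v), still 0/0.
After 3 applications of L'Hôpital's rule the quotient is (-216*e^(-6*v))/(-18); substituting v = 0 gives 12.

12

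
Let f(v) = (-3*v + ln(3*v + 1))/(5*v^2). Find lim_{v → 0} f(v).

Direct substitution gives 0/0.
Apply L'Hôpital: lim (-3 + 3/(3*v + 1))/(10*v), still 0/0.
After 2 applications of L'Hôpital's rule the quotient is (-9/(3*v + 1)^2)/(10); substituting v = 0 gives -9/10.

-9/10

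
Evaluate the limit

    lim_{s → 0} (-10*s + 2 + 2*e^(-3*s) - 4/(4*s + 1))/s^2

-55

Substitution gives 0/0 (the numerator vanishes to order 2).
Expand each term to order s^2: the coefficient of s^2 in -4·1/(1 + 4s) is -64 and in 2·e^(-3s) is 9.
Lower-order terms cancel with the polynomial part, so the numerator is (-55)·s^2 + o(s^2), and the limit is (-55)/(1) = -55.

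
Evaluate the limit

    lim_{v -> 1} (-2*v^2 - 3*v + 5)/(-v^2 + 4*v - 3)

Since v = 1 makes numerator and denominator zero, (v - 1) divides both.
Cancelling it gives (-2*v - 5)/(3 - v); now plug in v = 1 to get -7/2.

-7/2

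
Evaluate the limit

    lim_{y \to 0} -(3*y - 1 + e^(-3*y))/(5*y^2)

Direct substitution gives 0/0.
Apply L'Hôpital: lim (3 - 3*e^(-3*y))/(-10*y), still 0/0.
After 2 applications of L'Hôpital's rule the quotient is (9*e^(-3*y))/(-10); substituting y = 0 gives -9/10.

-9/10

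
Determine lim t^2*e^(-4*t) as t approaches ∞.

0

Write as t^2/e^{4t}, an ∞/∞ form.
Exponential growth dominates any polynomial, so repeated L'Hôpital (or the standard result) gives 0.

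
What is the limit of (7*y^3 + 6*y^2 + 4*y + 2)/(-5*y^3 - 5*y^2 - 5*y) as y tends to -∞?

Numerator and denominator both have degree 3.
Dividing every term by y^3, all lower-order terms vanish and the limit is the ratio of leading coefficients, 7/(-5) = -7/5.

-7/5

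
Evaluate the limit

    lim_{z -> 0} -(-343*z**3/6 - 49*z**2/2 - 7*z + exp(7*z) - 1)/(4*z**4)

-2401/96

Direct substitution gives 0/0.
Apply L'Hôpital: lim (-343*z^2/2 - 49*z + 7*e^(7*z) - 7)/(-16*z^3), still 0/0.
Apply L'Hôpital: lim (-343*z + 49*e^(7*z) - 49)/(-48*z^2), still 0/0.
Apply L'Hôpital: lim (343*e^(7*z) - 343)/(-96*z), still 0/0.
After 4 applications of L'Hôpital's rule the quotient is (2401*e^(7*z))/(-96); substituting z = 0 gives -2401/96.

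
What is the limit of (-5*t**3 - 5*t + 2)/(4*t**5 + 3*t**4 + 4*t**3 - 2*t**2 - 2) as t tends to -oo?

The denominator has degree 5 and the numerator degree 3. Dividing numerator and denominator by t^5 sends every term to 0 except the leading denominator term, so the limit is 0.

0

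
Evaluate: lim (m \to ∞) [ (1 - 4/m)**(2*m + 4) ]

e^(-8)

Write it as [(1 - 4/m)^m]^(2) · (1 - 4/m)^(4). The bracketed term tends to e^(-4) and the second factor to 1, so the limit is e^(-8).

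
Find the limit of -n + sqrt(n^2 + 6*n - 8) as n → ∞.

3

This has the form ∞ − ∞. Multiply and divide by the conjugate √(n^2 + 6*n - 8) + n.
That gives (6n - 8) / (√(n^2 + 6*n - 8) + n).
Divide numerator and denominator by n: the limit is 6/(2·1) = 3.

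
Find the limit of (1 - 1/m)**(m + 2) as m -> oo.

e^(-1)

Write it as [(1 - 1/m)^m]^(1) · (1 - 1/m)^(2). The bracketed term tends to e^(-1) and the second factor to 1, so the limit is e^(-1).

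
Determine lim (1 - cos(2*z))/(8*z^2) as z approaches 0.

1/4

Substitution gives 0/0.
Use (1 − cos u)/u² → 1/2 with u = 2z: the limit is 2²/(2·8) = 1/4.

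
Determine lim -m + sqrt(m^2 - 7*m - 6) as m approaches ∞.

An ∞ − ∞ form. Rationalising with the conjugate, the difference becomes (-7m - 6) / (√(m^2 - 7*m - 6) + m).
For large m the denominator behaves like 2·m, so the quotient tends to -7/2 = -7/2.

-7/2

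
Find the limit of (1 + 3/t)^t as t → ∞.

Let L be the limit and take ln: ln L = lim (t)·ln(1 + 3/t) = lim (t)·(3/t + O(1/t²)) = 3.
Hence L = e^(3).

e^(3)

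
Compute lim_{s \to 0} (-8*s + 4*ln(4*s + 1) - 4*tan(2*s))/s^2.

Substitution gives 0/0 (the numerator vanishes to order 2).
Expand each term to order s^2: the coefficient of s^2 in -4·tan(2s) is 0 and in 4·ln(1 + 4s) is -32.
Lower-order terms cancel with the polynomial part, so the numerator is (-32)·s^2 + o(s^2), and the limit is (-32)/(1) = -32.

-32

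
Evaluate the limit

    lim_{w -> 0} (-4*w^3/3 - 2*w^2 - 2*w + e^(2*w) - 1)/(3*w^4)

Direct substitution gives 0/0.
Apply L'Hôpital: lim (-4*w^2 - 4*w + 2*e^(2*w) - 2)/(12*w^3), still 0/0.
Apply L'Hôpital: lim (-8*w + 4*e^(2*w) - 4)/(36*w^2), still 0/0.
Apply L'Hôpital: lim (8*e^(2*w) - 8)/(72*w), still 0/0.
After 4 applications of L'Hôpital's rule the quotient is (16*e^(2*w))/(72); substituting w = 0 gives 2/9.

2/9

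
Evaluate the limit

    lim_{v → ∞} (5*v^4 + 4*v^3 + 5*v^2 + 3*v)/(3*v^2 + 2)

∞

The numerator has higher degree (4 > 2); the quotient behaves like (5/(3))·v^2 for large |v|.
As v → +∞ this diverges to ∞.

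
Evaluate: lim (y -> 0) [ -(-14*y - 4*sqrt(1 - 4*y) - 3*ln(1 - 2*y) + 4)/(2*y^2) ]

Substitution gives 0/0; apply L'Hôpital's rule 2 times.
After differentiating numerator and denominator 2 times the quotient is (12/(2*y - 1)^2 + 16/(1 - 4*y)^(3/2))/(-4); at y = 0 this is -7.

-7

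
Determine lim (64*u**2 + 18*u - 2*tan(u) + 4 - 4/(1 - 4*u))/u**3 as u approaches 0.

Substitution gives 0/0 (the numerator vanishes to order 3).
Expand each term to order u^3: the coefficient of u^3 in -2·tan(u) is -2/3 and in -4·1/(1 - 4u) is -256.
Lower-order terms cancel with the polynomial part, so the numerator is (-770/3)·u^3 + o(u^3), and the limit is (-770/3)/(1) = -770/3.

-770/3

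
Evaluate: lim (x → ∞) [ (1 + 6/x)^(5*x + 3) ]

e^(30)

Let L be the limit and take ln: ln L = lim (5x + 3)·ln(1 + 6/x) = lim (5x + 3)·(6/x + O(1/x²)) = 30.
Hence L = e^(30).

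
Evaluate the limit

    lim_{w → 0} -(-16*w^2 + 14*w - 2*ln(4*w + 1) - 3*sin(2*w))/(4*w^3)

29/3

Substitution gives 0/0 (the numerator vanishes to order 3).
Expand each term to order w^3: the coefficient of w^3 in -2·ln(1 + 4w) is -128/3 and in -3·sin(2w) is 4.
Lower-order terms cancel with the polynomial part, so the numerator is (-116/3)·w^3 + o(w^3), and the limit is (-116/3)/(-4) = 29/3.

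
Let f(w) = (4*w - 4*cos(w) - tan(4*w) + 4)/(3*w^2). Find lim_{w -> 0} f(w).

2/3

Substitution gives 0/0 (the numerator vanishes to order 2).
Expand each term to order w^2: the coefficient of w^2 in −tan(4w) is 0 and in -4·cos(w) is 2.
Lower-order terms cancel with the polynomial part, so the numerator is (2)·w^2 + o(w^2), and the limit is (2)/(3) = 2/3.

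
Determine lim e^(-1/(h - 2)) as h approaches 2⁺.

As h → 2⁺, -1/(h - 2) → −∞, so e^(-1/(h - 2)) → 0.

0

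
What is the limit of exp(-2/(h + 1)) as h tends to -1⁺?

As h → -1⁺, -2/(h + 1) → −∞, so e^(-2/(h + 1)) → 0.

0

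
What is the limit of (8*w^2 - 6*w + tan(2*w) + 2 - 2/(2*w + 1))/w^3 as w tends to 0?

Substitution gives 0/0 (the numerator vanishes to order 3).
Expand each term to order w^3: the coefficient of w^3 in -2·1/(1 + 2w) is 16 and in tan(2w) is 8/3.
Lower-order terms cancel with the polynomial part, so the numerator is (56/3)·w^3 + o(w^3), and the limit is (56/3)/(1) = 56/3.

56/3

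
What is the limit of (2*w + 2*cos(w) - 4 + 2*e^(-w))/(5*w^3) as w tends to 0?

-1/15

Substitution gives 0/0; apply L'Hôpital's rule 3 times.
After differentiating numerator and denominator 3 times the quotient is (2*sin(w) - 2*e^(-w))/(30); at w = 0 this is -1/15.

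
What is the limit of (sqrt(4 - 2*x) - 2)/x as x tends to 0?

-1/2

A 0/0 form; rationalise with √(4 - 2x) + √4. This collapses the numerator to -2x, leaving -2/(√(4 - 2x) + √4) → -2/(2√4) = -1/2.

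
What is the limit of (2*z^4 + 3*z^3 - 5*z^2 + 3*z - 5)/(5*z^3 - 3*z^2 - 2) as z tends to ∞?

The numerator has higher degree (4 > 3); the quotient behaves like (2/(5))·z^1 for large |z|.
As z → +∞ this diverges to ∞.

∞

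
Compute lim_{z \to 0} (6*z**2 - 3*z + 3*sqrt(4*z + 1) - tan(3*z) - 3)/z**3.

Substitution gives 0/0 (the numerator vanishes to order 3).
Expand each term to order z^3: the coefficient of z^3 in −tan(3z) is -9 and in 3·√(1 + 4z) is 12.
Lower-order terms cancel with the polynomial part, so the numerator is (3)·z^3 + o(z^3), and the limit is (3)/(1) = 3.

3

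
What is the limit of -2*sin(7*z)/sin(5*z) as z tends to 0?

-14/5

Substitution gives 0/0.
Divide numerator and denominator by z: sin(7z)/z → 7 and sin(5z)/z → 5, so the limit is -2·7/5 = -14/5.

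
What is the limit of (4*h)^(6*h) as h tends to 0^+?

Base → 0⁺ and exponent → 0⁺: a 0^0 form.
Take logs: 6h·ln(4h). This is 0·(−∞); rewriting as ln(4h)/(1/(6h)) and applying L'Hôpital gives 0.
Hence the limit is e^0 = 1.

1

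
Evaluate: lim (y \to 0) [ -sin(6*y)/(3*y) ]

Substitution gives 0/0.
Write it as (6/(-3))·sin(6y)/(6y); since sin(u)/u → 1, the limit is -2.

-2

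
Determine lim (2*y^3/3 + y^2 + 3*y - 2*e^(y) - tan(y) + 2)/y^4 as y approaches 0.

Substitution gives 0/0; apply L'Hôpital's rule 4 times.
After differentiating numerator and denominator 4 times the quotient is (-2*e^(y) - 24*tan(y)^5 - 40*tan(y)^3 - 16*tan(y))/(24); at y = 0 this is -1/12.

-1/12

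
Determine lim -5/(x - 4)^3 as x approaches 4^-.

∞

As x → 4⁻, (x - 4) → 0⁻, so (x - 4)^3 → 0⁻ and -5/(x - 4)^3 → ∞.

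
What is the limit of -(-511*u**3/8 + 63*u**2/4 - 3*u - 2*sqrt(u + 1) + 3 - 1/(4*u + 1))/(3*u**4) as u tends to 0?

Substitution gives 0/0; apply L'Hôpital's rule 4 times.
After differentiating numerator and denominator 4 times the quotient is (-6144/(4*u + 1)^5 + 15/(8*(u + 1)^(7/2)))/(-72); at u = 0 this is 16379/192.

16379/192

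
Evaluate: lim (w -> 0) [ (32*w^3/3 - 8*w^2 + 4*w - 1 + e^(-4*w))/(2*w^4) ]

16/3

Direct substitution gives 0/0.
Apply L'Hôpital: lim (32*w^2 - 16*w + 4 - 4*e^(-4*w))/(8*w^3), still 0/0.
Apply L'Hôpital: lim (64*w - 16 + 16*e^(-4*w))/(24*w^2), still 0/0.
Apply L'Hôpital: lim (64 - 64*e^(-4*w))/(48*w), still 0/0.
After 4 applications of L'Hôpital's rule the quotient is (256*e^(-4*w))/(48); substituting w = 0 gives 16/3.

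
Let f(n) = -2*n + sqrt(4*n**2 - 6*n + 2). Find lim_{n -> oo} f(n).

-3/2

An ∞ − ∞ form. Rationalising with the conjugate, the difference becomes (-6n + 2) / (√(4*n^2 - 6*n + 2) + 2n).
For large n the denominator behaves like 2·2n, so the quotient tends to -6/4 = -3/2.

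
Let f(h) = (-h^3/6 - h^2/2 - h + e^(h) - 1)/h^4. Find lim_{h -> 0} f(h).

Direct substitution gives 0/0.
Apply L'Hôpital: lim (-h^2/2 - h + e^(h) - 1)/(4*h^3), still 0/0.
Apply L'Hôpital: lim (-h + e^(h) - 1)/(12*h^2), still 0/0.
Apply L'Hôpital: lim (e^(h) - 1)/(24*h), still 0/0.
After 4 applications of L'Hôpital's rule the quotient is (e^(h))/(24); substituting h = 0 gives 1/24.

1/24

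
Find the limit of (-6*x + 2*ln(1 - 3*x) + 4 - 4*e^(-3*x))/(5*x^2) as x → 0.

-27/5

Substitution gives 0/0; apply L'Hôpital's rule 2 times.
After differentiating numerator and denominator 2 times the quotient is (-36*e^(-3*x) - 18/(3*x - 1)^2)/(10); at x = 0 this is -27/5.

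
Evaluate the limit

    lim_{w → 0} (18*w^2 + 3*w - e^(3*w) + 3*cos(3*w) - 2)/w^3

-9/2

Substitution gives 0/0; apply L'Hôpital's rule 3 times.
After differentiating numerator and denominator 3 times the quotient is (-27*e^(3*w) + 81*sin(3*w))/(6); at w = 0 this is -9/2.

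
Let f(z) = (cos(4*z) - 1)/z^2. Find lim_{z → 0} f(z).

-8

Direct substitution gives 0/0.
Apply L'Hôpital: lim (-4*sin(4*z))/(2*z), still 0/0.
After 2 applications of L'Hôpital's rule the quotient is (-16*cos(4*z))/(2); substituting z = 0 gives -8.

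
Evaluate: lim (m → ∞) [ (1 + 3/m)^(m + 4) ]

The base → 1 and the exponent → ∞: a 1^∞ form.
Take logarithms: (m + 4)·ln(1 + 3/m). Since ln(1+u) ~ u for small u, this behaves like (m)·(3/m) → 3.
So the limit is e^(3).

e^(3)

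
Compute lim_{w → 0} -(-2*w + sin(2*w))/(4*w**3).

Direct substitution gives 0/0.
Apply L'Hôpital: lim (2*cos(2*w) - 2)/(-12*w^2), still 0/0.
Apply L'Hôpital: lim (-4*sin(2*w))/(-24*w), still 0/0.
After 3 applications of L'Hôpital's rule the quotient is (-8*cos(2*w))/(-24); substituting w = 0 gives 1/3.

1/3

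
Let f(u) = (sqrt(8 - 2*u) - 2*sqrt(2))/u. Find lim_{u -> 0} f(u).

Substitution gives 0/0. Multiply numerator and denominator by the conjugate √(8 - 2u) + √8.
The numerator becomes (8 - 2u) − 8 = -2u, so the expression simplifies to -2/(√(8 - 2u) + √8).
Letting u → 0 gives -2/(2√8) = -√(2)/4.

-√(2)/4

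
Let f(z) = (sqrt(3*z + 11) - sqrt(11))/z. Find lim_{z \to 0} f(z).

Substitution gives 0/0. Multiply numerator and denominator by the conjugate √(11 + 3z) + √11.
The numerator becomes (11 + 3z) − 11 = 3z, so the expression simplifies to 3/(√(11 + 3z) + √11).
Letting z → 0 gives 3/(2√11) = 3*√(11)/22.

3*√(11)/22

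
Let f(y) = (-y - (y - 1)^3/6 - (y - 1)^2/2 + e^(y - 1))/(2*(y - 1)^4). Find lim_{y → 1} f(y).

Direct substitution gives 0/0.
Apply L'Hôpital: lim (-y - (y - 1)^2/2 + e^(y - 1))/(8*(y - 1)^3), still 0/0.
Apply L'Hôpital: lim (-y + e^(y - 1))/(24*(y - 1)^2), still 0/0.
Apply L'Hôpital: lim (e^(y - 1) - 1)/(48*y - 48), still 0/0.
After 4 applications of L'Hôpital's rule the quotient is (e^(y - 1))/(48); substituting y = 1 gives 1/48.

1/48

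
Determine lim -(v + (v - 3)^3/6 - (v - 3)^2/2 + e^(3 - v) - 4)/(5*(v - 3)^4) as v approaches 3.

Direct substitution gives 0/0.
Apply L'Hôpital: lim (-v + (v - 3)^2/2 - e^(3 - v) + 4)/(-20*(v - 3)^3), still 0/0.
Apply L'Hôpital: lim (v + e^(3 - v) - 4)/(-60*(v - 3)^2), still 0/0.
Apply L'Hôpital: lim (1 - e^(3 - v))/(360 - 120*v), still 0/0.
After 4 applications of L'Hôpital's rule the quotient is (e^(3 - v))/(-120); substituting v = 3 gives -1/120.

-1/120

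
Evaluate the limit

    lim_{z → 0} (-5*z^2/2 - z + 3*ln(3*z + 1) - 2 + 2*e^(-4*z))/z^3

17/3

Substitution gives 0/0; apply L'Hôpital's rule 3 times.
After differentiating numerator and denominator 3 times the quotient is (-128*e^(-4*z) + 162/(3*z + 1)^3)/(6); at z = 0 this is 17/3.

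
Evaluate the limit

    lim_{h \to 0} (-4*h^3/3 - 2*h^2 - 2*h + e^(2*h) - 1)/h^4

Direct substitution gives 0/0.
Apply L'Hôpital: lim (-4*h^2 - 4*h + 2*e^(2*h) - 2)/(4*h^3), still 0/0.
Apply L'Hôpital: lim (-8*h + 4*e^(2*h) - 4)/(12*h^2), still 0/0.
Apply L'Hôpital: lim (8*e^(2*h) - 8)/(24*h), still 0/0.
After 4 applications of L'Hôpital's rule the quotient is (16*e^(2*h))/(24); substituting h = 0 gives 2/3.

2/3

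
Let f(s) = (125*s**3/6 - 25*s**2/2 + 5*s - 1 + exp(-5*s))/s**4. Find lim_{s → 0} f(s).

625/24

Direct substitution gives 0/0.
Apply L'Hôpital: lim (125*s^2/2 - 25*s + 5 - 5*e^(-5*s))/(4*s^3), still 0/0.
Apply L'Hôpital: lim (125*s - 25 + 25*e^(-5*s))/(12*s^2), still 0/0.
Apply L'Hôpital: lim (125 - 125*e^(-5*s))/(24*s), still 0/0.
After 4 applications of L'Hôpital's rule the quotient is (625*e^(-5*s))/(24); substituting s = 0 gives 625/24.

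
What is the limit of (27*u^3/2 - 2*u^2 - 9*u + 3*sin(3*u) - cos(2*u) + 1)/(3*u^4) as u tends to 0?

-2/9

Substitution gives 0/0 (the numerator vanishes to order 4).
Expand each term to order u^4: the coefficient of u^4 in 3·sin(3u) is 0 and in −cos(2u) is -2/3.
Lower-order terms cancel with the polynomial part, so the numerator is (-2/3)·u^4 + o(u^4), and the limit is (-2/3)/(3) = -2/9.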